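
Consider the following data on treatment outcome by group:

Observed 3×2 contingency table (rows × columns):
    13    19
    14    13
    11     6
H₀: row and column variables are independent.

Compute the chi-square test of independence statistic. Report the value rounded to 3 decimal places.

Row totals [32, 27, 17], col totals [38, 38], n=76
χ² = (13−16.00)²/16.00 + (19−16.00)²/16.00 + (14−13.50)²/13.50 + (13−13.50)²/13.50 + (11−8.50)²/8.50 + (6−8.50)²/8.50 = 2.6326
df = 2

test statistic = 2.633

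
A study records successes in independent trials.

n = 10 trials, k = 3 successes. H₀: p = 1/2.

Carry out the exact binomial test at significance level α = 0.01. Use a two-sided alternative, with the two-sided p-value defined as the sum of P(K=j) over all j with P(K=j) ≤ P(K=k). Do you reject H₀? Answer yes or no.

reject H₀: no

Exact binomial: n=10, k=3, p₀=1/2=0.5000
P(X=j) = C(n,j)·p₀^j·(1−p₀)^(n−j); p = Σ P(X=j) over j with P(X=j) ≤ P(X=3)
p-value (two-sided) = 0.34375
At α=0.01: p ≥ α → fail to reject H₀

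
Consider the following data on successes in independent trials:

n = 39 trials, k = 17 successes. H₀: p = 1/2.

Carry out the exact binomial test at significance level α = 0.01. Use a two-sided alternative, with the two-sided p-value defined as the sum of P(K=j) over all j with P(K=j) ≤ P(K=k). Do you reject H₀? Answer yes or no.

reject H₀: no

Exact binomial: n=39, k=17, p₀=1/2=0.5000
P(X=j) = C(n,j)·p₀^j·(1−p₀)^(n−j); p = Σ P(X=j) over j with P(X=j) ≤ P(X=17)
p-value (two-sided) = 0.52240
At α=0.01: p ≥ α → fail to reject H₀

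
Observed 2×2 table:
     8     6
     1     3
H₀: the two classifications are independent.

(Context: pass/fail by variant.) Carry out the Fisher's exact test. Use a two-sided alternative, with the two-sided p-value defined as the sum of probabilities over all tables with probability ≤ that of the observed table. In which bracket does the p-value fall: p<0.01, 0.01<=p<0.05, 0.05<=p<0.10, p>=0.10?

Margins: r₁=14, r₂=4, c₁=9, c₂=9, n=18
p_obs = C(14,8)·C(4,1)/C(18,9); sum pmf over tables with pmf ≤ p_obs
p-value (two-sided) = 0.57647
→ bracket: p>=0.10

p-value bracket: p>=0.10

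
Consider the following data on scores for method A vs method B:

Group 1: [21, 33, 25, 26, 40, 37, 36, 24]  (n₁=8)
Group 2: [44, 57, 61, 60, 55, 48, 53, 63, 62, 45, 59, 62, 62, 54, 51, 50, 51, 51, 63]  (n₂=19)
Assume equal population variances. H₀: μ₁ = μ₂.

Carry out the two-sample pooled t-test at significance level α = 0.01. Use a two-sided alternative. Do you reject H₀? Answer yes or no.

reject H₀: yes

x̄₁=30.250, s₁=7.086, n₁=8
x̄₂=55.316, s₂=6.245, n₂=19
s_p² = [7·7.086² + 18·6.245²]/25 = 42.1442
SE = √(s_p²·(1/8+1/19)) = 2.7361
t = (30.250−55.316)/2.7361 = -9.1612
df = 25
p-value (two-sided) = 0.00000
At α=0.01: p < α → reject H₀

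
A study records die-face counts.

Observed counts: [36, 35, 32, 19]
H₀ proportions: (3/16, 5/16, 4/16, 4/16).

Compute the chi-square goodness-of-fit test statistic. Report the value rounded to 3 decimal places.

n = 122; E_i = n·p_i = [22.88, 38.12, 30.50, 30.50]
χ² = (36−22.88)²/22.88 + (35−38.12)²/38.12 + (32−30.50)²/30.50 + (19−30.50)²/30.50 = 12.1967
df = 3

test statistic = 12.197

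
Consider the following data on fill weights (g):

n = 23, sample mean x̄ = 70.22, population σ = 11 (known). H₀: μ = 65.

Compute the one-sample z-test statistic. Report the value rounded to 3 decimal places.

SE = σ/√n = 11/√23 = 2.2937
z = (x̄−μ₀)/SE = (70.22−65)/2.2937 = 2.2758

test statistic = 2.276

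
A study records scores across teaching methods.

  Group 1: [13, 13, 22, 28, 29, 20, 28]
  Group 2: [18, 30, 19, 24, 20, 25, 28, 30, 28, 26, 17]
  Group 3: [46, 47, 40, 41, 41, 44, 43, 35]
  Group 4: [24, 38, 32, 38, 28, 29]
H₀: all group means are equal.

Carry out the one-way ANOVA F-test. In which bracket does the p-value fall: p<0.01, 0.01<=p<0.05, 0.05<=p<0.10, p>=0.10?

p-value bracket: p<0.01

Group means [21.86, 24.09, 42.12, 31.50], grand mean 29.500
SSB = Σnᵢ(x̄ᵢ−x̄)² = 2029.859; SSW = ΣΣ(x−x̄ᵢ)² = 782.141
MSB = 2029.859/3 = 676.6196; MSW = 782.141/28 = 27.9336
F = MSB/MSW = 24.2224
df = (3, 28)
p-value (upper-tail) = 0.00000
→ bracket: p<0.01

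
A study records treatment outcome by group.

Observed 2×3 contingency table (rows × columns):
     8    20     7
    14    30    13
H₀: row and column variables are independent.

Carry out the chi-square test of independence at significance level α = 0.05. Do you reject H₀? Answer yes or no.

reject H₀: no

Row totals [35, 57], col totals [22, 50, 20], n=92
χ² = (8−8.37)²/8.37 + (20−19.02)²/19.02 + (7−7.61)²/7.61 + (14−13.63)²/13.63 + (30−30.98)²/30.98 + (13−12.39)²/12.39 = 0.1861
df = 2
p-value (upper-tail) = 0.91113
At α=0.05: p ≥ α → fail to reject H₀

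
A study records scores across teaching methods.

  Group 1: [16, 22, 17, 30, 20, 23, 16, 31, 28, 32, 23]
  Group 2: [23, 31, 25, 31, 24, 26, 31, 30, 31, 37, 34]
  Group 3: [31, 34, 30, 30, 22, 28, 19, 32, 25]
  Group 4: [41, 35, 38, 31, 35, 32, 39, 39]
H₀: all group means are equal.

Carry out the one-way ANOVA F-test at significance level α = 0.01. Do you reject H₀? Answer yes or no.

Group means [23.45, 29.36, 27.89, 36.25], grand mean 28.769
SSB = Σnᵢ(x̄ᵢ−x̄)² = 769.261; SSW = ΣΣ(x−x̄ᵢ)² = 835.662
MSB = 769.261/3 = 256.4205; MSW = 835.662/35 = 23.8760
F = MSB/MSW = 10.7397
df = (3, 35)
p-value (upper-tail) = 0.00004
At α=0.01: p < α → reject H₀

reject H₀: yes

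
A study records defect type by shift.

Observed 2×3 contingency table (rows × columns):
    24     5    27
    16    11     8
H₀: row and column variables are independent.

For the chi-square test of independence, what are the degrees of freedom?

df = (r−1)(c−1) = (2−1)·(3−1) = 2

degrees of freedom = 2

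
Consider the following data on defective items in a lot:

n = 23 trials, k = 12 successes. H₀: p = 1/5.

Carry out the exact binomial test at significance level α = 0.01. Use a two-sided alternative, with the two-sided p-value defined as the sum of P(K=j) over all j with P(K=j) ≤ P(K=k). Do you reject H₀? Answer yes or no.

Exact binomial: n=23, k=12, p₀=1/5=0.2000
P(X=j) = C(n,j)·p₀^j·(1−p₀)^(n−j); p = Σ P(X=j) over j with P(X=j) ≤ P(X=12)
p-value (two-sided) = 0.00060
At α=0.01: p < α → reject H₀

reject H₀: yes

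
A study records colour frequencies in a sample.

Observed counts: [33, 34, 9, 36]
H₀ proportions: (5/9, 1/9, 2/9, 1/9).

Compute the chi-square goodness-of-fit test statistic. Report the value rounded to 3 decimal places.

test statistic = 105.792

n = 112; E_i = n·p_i = [62.22, 12.44, 24.89, 12.44]
χ² = (33−62.22)²/62.22 + (34−12.44)²/12.44 + (9−24.89)²/24.89 + (36−12.44)²/12.44 = 105.7920
df = 3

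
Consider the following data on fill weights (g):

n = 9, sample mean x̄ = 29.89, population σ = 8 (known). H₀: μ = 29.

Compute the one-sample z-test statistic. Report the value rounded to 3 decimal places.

SE = σ/√n = 8/√9 = 2.6667
z = (x̄−μ₀)/SE = (29.89−29)/2.6667 = 0.3338

test statistic = 0.334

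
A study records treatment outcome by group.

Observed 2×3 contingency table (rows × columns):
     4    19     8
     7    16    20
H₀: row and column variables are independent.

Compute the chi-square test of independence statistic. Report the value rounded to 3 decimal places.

Row totals [31, 43], col totals [11, 35, 28], n=74
χ² = (4−4.61)²/4.61 + (19−14.66)²/14.66 + (8−11.73)²/11.73 + (7−6.39)²/6.39 + (16−20.34)²/20.34 + (20−16.27)²/16.27 = 4.3876
df = 2

test statistic = 4.388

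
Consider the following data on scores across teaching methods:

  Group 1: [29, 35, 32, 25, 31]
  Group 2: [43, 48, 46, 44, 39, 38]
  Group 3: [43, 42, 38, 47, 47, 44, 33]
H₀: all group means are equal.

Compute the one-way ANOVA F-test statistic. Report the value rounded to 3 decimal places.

test statistic = 13.998

Group means [30.40, 43.00, 42.00], grand mean 39.111
SSB = Σnᵢ(x̄ᵢ−x̄)² = 528.578; SSW = ΣΣ(x−x̄ᵢ)² = 283.200
MSB = 528.578/2 = 264.2889; MSW = 283.200/15 = 18.8800
F = MSB/MSW = 13.9984
df = (2, 15)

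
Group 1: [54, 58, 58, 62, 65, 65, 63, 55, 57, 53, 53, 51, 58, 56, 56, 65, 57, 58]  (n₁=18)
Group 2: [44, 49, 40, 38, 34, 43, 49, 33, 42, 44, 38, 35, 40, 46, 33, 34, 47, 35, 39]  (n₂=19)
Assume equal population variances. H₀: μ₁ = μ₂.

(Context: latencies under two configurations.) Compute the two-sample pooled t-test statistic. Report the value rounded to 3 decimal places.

x̄₁=58.000, s₁=4.352, n₁=18
x̄₂=40.158, s₂=5.378, n₂=19
s_p² = [17·4.352² + 18·5.378²]/35 = 24.0722
SE = √(s_p²·(1/18+1/19)) = 1.6138
t = (58.000−40.158)/1.6138 = 11.0561
df = 35

test statistic = 11.056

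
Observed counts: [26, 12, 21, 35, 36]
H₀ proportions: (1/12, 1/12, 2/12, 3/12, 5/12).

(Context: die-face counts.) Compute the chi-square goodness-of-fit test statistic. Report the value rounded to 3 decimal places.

n = 130; E_i = n·p_i = [10.83, 10.83, 21.67, 32.50, 54.17]
χ² = (26−10.83)²/10.83 + (12−10.83)²/10.83 + (21−21.67)²/21.67 + (35−32.50)²/32.50 + (36−54.17)²/54.17 = 27.6646
df = 4

test statistic = 27.665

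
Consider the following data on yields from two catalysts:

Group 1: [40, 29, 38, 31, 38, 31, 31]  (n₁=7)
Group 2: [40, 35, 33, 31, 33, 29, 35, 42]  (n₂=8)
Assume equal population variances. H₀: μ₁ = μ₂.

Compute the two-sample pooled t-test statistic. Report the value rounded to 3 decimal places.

test statistic = -0.328

x̄₁=34.000, s₁=4.472, n₁=7
x̄₂=34.750, s₂=4.367, n₂=8
s_p² = [6·4.472² + 7·4.367²]/13 = 19.5000
SE = √(s_p²·(1/7+1/8)) = 2.2854
t = (34.000−34.750)/2.2854 = -0.3282
df = 13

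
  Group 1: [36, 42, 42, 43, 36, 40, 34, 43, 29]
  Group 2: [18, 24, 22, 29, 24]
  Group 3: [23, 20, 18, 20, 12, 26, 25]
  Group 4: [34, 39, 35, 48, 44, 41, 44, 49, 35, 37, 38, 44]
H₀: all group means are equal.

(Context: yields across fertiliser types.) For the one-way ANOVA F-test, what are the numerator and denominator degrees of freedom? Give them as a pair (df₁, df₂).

k = 4 groups, N = 33 total
df = (k−1, N−k) = (4−1, 33−4) = (3, 29)

degrees of freedom = [3, 29]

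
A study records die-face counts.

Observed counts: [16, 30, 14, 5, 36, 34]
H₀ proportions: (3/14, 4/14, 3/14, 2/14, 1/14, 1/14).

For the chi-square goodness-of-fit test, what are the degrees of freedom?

degrees of freedom = 5

df = k − 1 = 6 − 1 = 5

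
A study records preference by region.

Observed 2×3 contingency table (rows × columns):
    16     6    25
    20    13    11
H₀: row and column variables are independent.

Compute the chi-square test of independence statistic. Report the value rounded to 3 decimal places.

test statistic = 8.378

Row totals [47, 44], col totals [36, 19, 36], n=91
χ² = (16−18.59)²/18.59 + (6−9.81)²/9.81 + (25−18.59)²/18.59 + (20−17.41)²/17.41 + (13−9.19)²/9.19 + (11−17.41)²/17.41 = 8.3780
df = 2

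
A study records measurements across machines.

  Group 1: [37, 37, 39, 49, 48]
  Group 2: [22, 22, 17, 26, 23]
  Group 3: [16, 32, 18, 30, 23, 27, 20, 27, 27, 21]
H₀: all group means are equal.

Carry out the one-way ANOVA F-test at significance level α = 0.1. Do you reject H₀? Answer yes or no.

Group means [42.00, 22.00, 24.10], grand mean 28.050
SSB = Σnᵢ(x̄ᵢ−x̄)² = 1312.050; SSW = ΣΣ(x−x̄ᵢ)² = 438.900
MSB = 1312.050/2 = 656.0250; MSW = 438.900/17 = 25.8176
F = MSB/MSW = 25.4099
df = (2, 17)
p-value (upper-tail) = 0.00001
At α=0.1: p < α → reject H₀

reject H₀: yes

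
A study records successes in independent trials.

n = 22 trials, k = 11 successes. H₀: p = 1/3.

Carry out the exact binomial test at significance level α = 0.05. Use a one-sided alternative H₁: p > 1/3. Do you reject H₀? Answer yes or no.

Exact binomial: n=22, k=11, p₀=1/3=0.3333
P(X≥11) from Σ C(n,i)·p₀^i·(1−p₀)^(n−i)
p-value (one-sided, H₁ greater) = 0.07874
At α=0.05: p ≥ α → fail to reject H₀

reject H₀: no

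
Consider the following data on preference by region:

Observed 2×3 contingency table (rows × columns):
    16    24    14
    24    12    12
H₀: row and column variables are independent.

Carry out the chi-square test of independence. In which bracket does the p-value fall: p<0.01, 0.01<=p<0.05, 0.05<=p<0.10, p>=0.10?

Row totals [54, 48], col totals [40, 36, 26], n=102
χ² = (16−21.18)²/21.18 + (24−19.06)²/19.06 + (14−13.76)²/13.76 + (24−18.82)²/18.82 + (12−16.94)²/16.94 + (12−12.24)²/12.24 = 5.4197
df = 2
p-value (upper-tail) = 0.06655
→ bracket: 0.05<=p<0.10

p-value bracket: 0.05<=p<0.10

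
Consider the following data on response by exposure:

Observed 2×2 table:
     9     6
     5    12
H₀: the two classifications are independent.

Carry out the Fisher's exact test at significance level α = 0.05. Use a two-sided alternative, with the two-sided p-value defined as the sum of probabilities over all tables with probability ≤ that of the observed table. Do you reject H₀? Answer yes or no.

reject H₀: no

Margins: r₁=15, r₂=17, c₁=14, c₂=18, n=32
p_obs = C(15,9)·C(17,5)/C(32,14); sum pmf over tables with pmf ≤ p_obs
p-value (two-sided) = 0.15267
At α=0.05: p ≥ α → fail to reject H₀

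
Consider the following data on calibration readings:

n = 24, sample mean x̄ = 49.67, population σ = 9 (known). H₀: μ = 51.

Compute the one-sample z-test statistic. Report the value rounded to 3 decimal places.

SE = σ/√n = 9/√24 = 1.8371
z = (x̄−μ₀)/SE = (49.67−51)/1.8371 = -0.7240

test statistic = -0.724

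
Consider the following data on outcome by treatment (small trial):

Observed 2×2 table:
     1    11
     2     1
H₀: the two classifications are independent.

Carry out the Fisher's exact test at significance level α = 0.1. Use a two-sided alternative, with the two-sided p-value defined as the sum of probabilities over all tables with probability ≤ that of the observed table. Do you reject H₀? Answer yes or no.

Margins: r₁=12, r₂=3, c₁=3, c₂=12, n=15
p_obs = C(12,1)·C(3,2)/C(15,3); sum pmf over tables with pmf ≤ p_obs
p-value (two-sided) = 0.08132
At α=0.1: p < α → reject H₀

reject H₀: yes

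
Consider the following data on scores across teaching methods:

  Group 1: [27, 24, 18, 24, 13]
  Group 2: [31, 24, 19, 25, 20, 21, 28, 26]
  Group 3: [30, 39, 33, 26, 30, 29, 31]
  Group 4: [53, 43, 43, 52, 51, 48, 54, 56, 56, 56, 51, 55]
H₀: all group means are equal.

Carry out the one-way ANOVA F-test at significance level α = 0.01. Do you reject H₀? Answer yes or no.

reject H₀: yes

Group means [21.20, 24.25, 31.14, 51.50], grand mean 35.500
SSB = Σnᵢ(x̄ᵢ−x̄)² = 5239.843; SSW = ΣΣ(x−x̄ᵢ)² = 584.157
MSB = 5239.843/3 = 1746.6143; MSW = 584.157/28 = 20.8628
F = MSB/MSW = 83.7193
df = (3, 28)
p-value (upper-tail) = 0.00000
At α=0.01: p < α → reject H₀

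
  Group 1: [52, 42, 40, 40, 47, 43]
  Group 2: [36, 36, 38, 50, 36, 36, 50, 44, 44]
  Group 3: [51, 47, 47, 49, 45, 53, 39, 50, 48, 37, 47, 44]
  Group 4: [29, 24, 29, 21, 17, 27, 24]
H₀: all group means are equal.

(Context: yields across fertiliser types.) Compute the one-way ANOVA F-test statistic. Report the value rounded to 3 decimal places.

test statistic = 30.502

Group means [44.00, 41.11, 46.42, 24.43], grand mean 40.059
SSB = Σnᵢ(x̄ᵢ−x̄)² = 2298.363; SSW = ΣΣ(x−x̄ᵢ)² = 753.520
MSB = 2298.363/3 = 766.1208; MSW = 753.520/30 = 25.1173
F = MSB/MSW = 30.5017
df = (3, 30)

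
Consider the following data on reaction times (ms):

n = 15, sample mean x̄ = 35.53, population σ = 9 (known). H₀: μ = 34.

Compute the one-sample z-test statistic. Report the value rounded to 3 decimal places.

test statistic = 0.658

SE = σ/√n = 9/√15 = 2.3238
z = (x̄−μ₀)/SE = (35.53−34)/2.3238 = 0.6584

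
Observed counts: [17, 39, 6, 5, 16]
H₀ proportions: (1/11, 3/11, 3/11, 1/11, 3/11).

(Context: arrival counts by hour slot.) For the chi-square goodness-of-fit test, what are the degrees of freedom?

df = k − 1 = 5 − 1 = 4

degrees of freedom = 4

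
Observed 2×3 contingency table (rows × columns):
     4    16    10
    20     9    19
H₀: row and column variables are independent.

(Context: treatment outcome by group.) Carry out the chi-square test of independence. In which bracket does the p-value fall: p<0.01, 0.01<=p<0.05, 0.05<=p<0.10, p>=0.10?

Row totals [30, 48], col totals [24, 25, 29], n=78
χ² = (4−9.23)²/9.23 + (16−9.62)²/9.62 + (10−11.15)²/11.15 + (20−14.77)²/14.77 + (9−15.38)²/15.38 + (19−17.85)²/17.85 = 11.8996
df = 2
p-value (upper-tail) = 0.00261
→ bracket: p<0.01

p-value bracket: p<0.01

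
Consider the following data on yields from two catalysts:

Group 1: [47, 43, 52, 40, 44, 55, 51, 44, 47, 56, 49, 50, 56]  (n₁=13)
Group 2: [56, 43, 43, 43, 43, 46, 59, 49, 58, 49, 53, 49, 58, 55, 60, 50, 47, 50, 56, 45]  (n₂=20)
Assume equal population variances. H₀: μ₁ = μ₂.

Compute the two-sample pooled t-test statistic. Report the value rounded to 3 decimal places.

test statistic = -0.914

x̄₁=48.769, s₁=5.183, n₁=13
x̄₂=50.600, s₂=5.879, n₂=20
s_p² = [12·5.183² + 19·5.879²]/31 = 31.5841
SE = √(s_p²·(1/13+1/20)) = 2.0022
t = (48.769−50.600)/2.0022 = -0.9144
df = 31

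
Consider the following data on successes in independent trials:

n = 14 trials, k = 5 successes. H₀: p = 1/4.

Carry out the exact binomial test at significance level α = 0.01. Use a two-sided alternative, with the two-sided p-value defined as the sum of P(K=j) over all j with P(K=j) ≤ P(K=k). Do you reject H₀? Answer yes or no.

Exact binomial: n=14, k=5, p₀=1/4=0.2500
P(X=j) = C(n,j)·p₀^j·(1−p₀)^(n−j); p = Σ P(X=j) over j with P(X=j) ≤ P(X=5)
p-value (two-sided) = 0.35943
At α=0.01: p ≥ α → fail to reject H₀

reject H₀: no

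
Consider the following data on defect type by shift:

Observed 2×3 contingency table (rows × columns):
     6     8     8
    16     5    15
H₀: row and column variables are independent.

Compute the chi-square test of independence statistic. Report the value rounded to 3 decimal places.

Row totals [22, 36], col totals [22, 13, 23], n=58
χ² = (6−8.34)²/8.34 + (8−4.93)²/4.93 + (8−8.72)²/8.72 + (16−13.66)²/13.66 + (5−8.07)²/8.07 + (15−14.28)²/14.28 = 4.2357
df = 2

test statistic = 4.236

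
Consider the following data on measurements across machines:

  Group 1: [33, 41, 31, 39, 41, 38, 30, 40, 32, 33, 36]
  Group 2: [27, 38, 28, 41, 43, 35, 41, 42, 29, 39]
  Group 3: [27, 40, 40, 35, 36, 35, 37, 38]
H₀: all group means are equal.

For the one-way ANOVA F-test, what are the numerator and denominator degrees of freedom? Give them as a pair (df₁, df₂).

degrees of freedom = [2, 26]

k = 3 groups, N = 29 total
df = (k−1, N−k) = (3−1, 29−3) = (2, 26)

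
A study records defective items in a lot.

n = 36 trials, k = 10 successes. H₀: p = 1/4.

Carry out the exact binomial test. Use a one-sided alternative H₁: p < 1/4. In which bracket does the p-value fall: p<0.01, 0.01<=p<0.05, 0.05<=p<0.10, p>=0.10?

p-value bracket: p>=0.10

Exact binomial: n=36, k=10, p₀=1/4=0.2500
P(X≤10) from Σ C(n,i)·p₀^i·(1−p₀)^(n−i)
p-value (one-sided, H₁ less) = 0.72514
→ bracket: p>=0.10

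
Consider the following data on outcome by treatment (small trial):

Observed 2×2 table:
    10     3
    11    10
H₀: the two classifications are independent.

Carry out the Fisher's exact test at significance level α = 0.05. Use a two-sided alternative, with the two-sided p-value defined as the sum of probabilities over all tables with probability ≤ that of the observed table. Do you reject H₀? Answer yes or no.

Margins: r₁=13, r₂=21, c₁=21, c₂=13, n=34
p_obs = C(13,10)·C(21,11)/C(34,21); sum pmf over tables with pmf ≤ p_obs
p-value (two-sided) = 0.27629
At α=0.05: p ≥ α → fail to reject H₀

reject H₀: no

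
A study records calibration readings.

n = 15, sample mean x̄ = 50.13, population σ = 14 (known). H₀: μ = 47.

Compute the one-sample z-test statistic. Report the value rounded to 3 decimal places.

SE = σ/√n = 14/√15 = 3.6148
z = (x̄−μ₀)/SE = (50.13−47)/3.6148 = 0.8659

test statistic = 0.866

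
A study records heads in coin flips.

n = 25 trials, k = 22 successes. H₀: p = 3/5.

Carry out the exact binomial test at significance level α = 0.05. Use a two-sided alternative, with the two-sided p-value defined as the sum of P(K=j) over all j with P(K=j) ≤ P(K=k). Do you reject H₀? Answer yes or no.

reject H₀: yes

Exact binomial: n=25, k=22, p₀=3/5=0.6000
P(X=j) = C(n,j)·p₀^j·(1−p₀)^(n−j); p = Σ P(X=j) over j with P(X=j) ≤ P(X=22)
p-value (two-sided) = 0.00357
At α=0.05: p < α → reject H₀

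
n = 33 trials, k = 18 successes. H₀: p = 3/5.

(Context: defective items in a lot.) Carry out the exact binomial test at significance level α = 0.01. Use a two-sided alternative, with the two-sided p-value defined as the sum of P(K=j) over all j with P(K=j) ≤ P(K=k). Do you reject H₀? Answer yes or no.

Exact binomial: n=33, k=18, p₀=3/5=0.6000
P(X=j) = C(n,j)·p₀^j·(1−p₀)^(n−j); p = Σ P(X=j) over j with P(X=j) ≤ P(X=18)
p-value (two-sided) = 0.59484
At α=0.01: p ≥ α → fail to reject H₀

reject H₀: no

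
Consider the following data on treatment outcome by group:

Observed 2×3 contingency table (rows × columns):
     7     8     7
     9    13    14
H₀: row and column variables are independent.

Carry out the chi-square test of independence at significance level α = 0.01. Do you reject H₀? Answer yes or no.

reject H₀: no

Row totals [22, 36], col totals [16, 21, 21], n=58
χ² = (7−6.07)²/6.07 + (8−7.97)²/7.97 + (7−7.97)²/7.97 + (9−9.93)²/9.93 + (13−13.03)²/13.03 + (14−13.03)²/13.03 = 0.4189
df = 2
p-value (upper-tail) = 0.81103
At α=0.01: p ≥ α → fail to reject H₀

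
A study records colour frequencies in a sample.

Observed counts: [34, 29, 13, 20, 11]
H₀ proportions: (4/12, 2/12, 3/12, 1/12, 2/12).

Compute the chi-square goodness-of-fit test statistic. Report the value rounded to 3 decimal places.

n = 107; E_i = n·p_i = [35.67, 17.83, 26.75, 8.92, 17.83]
χ² = (34−35.67)²/35.67 + (29−17.83)²/17.83 + (13−26.75)²/26.75 + (20−8.92)²/8.92 + (11−17.83)²/17.83 = 30.5327
df = 4

test statistic = 30.533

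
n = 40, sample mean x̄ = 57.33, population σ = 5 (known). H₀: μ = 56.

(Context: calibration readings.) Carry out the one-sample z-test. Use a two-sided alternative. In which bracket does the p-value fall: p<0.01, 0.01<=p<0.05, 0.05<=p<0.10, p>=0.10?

SE = σ/√n = 5/√40 = 0.7906
z = (x̄−μ₀)/SE = (57.33−56)/0.7906 = 1.6823
p-value (two-sided) = 0.09250
→ bracket: 0.05<=p<0.10

p-value bracket: 0.05<=p<0.10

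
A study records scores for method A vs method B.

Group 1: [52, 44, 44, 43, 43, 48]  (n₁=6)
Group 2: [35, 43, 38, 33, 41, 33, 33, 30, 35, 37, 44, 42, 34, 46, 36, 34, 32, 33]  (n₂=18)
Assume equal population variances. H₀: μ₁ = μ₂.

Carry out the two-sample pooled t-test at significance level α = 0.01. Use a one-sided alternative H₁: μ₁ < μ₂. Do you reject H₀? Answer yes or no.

x̄₁=45.667, s₁=3.615, n₁=6
x̄₂=36.611, s₂=4.667, n₂=18
s_p² = [5·3.615² + 17·4.667²]/22 = 19.8005
SE = √(s_p²·(1/6+1/18)) = 2.0976
t = (45.667−36.611)/2.0976 = 4.3170
df = 22
p-value (one-sided, H₁ less) = 0.99986
At α=0.01: p ≥ α → fail to reject H₀

reject H₀: no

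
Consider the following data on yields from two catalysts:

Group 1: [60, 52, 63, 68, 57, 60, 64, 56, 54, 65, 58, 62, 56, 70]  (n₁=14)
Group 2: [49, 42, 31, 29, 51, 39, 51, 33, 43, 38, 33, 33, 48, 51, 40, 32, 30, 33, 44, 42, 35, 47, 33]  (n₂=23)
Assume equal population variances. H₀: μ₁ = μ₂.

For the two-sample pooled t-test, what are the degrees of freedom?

df = n₁ + n₂ − 2 = 14 + 23 − 2 = 35

degrees of freedom = 35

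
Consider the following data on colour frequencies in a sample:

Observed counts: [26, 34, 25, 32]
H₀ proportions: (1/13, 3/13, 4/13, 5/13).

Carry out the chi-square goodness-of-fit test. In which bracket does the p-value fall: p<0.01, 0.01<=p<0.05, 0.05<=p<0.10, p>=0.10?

n = 117; E_i = n·p_i = [9.00, 27.00, 36.00, 45.00]
χ² = (26−9.00)²/9.00 + (34−27.00)²/27.00 + (25−36.00)²/36.00 + (32−45.00)²/45.00 = 41.0426
df = 3
p-value (upper-tail) = 0.00000
→ bracket: p<0.01

p-value bracket: p<0.01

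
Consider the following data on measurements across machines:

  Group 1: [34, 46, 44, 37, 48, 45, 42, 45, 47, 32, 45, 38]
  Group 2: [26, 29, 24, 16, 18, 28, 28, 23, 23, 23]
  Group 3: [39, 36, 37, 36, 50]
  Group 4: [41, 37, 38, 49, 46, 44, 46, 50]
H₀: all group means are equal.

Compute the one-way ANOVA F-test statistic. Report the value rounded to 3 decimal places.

test statistic = 32.349

Group means [41.92, 23.80, 39.60, 43.88], grand mean 36.857
SSB = Σnᵢ(x̄ᵢ−x̄)² = 2443.694; SSW = ΣΣ(x−x̄ᵢ)² = 780.592
MSB = 2443.694/3 = 814.5647; MSW = 780.592/31 = 25.1804
F = MSB/MSW = 32.3492
df = (3, 31)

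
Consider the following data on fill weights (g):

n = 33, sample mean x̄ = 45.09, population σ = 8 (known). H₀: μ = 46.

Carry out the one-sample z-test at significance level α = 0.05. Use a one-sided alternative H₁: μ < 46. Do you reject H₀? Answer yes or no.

reject H₀: no

SE = σ/√n = 8/√33 = 1.3926
z = (x̄−μ₀)/SE = (45.09−46)/1.3926 = -0.6534
p-value (one-sided, H₁ less) = 0.25674
At α=0.05: p ≥ α → fail to reject H₀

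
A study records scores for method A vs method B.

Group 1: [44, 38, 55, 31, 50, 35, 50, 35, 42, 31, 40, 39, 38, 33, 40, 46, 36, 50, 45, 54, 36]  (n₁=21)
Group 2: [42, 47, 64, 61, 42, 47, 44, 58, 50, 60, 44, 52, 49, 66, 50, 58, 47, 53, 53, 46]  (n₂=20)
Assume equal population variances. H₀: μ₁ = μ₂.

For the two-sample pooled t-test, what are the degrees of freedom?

df = n₁ + n₂ − 2 = 21 + 20 − 2 = 39

degrees of freedom = 39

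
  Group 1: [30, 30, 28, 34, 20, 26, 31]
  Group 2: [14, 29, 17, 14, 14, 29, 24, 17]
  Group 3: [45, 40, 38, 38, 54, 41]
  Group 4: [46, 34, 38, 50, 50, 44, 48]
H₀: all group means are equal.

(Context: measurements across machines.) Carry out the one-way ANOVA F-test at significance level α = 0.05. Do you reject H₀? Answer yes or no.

Group means [28.43, 19.75, 42.67, 44.29], grand mean 32.964
SSB = Σnᵢ(x̄ᵢ−x̄)² = 3002.988; SSW = ΣΣ(x−x̄ᵢ)² = 837.976
MSB = 3002.988/3 = 1000.9960; MSW = 837.976/24 = 34.9157
F = MSB/MSW = 28.6690
df = (3, 24)
p-value (upper-tail) = 0.00000
At α=0.05: p < α → reject H₀

reject H₀: yes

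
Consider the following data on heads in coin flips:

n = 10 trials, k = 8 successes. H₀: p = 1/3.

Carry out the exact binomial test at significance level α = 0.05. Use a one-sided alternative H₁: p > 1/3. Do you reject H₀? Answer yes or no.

Exact binomial: n=10, k=8, p₀=1/3=0.3333
P(X≥8) from Σ C(n,i)·p₀^i·(1−p₀)^(n−i)
p-value (one-sided, H₁ greater) = 0.00340
At α=0.05: p < α → reject H₀

reject H₀: yes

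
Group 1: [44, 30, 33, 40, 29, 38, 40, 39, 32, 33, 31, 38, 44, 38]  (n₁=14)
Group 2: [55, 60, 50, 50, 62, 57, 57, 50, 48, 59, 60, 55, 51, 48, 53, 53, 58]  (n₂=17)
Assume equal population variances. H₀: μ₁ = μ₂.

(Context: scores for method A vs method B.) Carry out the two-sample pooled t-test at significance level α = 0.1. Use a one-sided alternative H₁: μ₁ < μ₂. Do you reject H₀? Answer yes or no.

x̄₁=36.357, s₁=4.986, n₁=14
x̄₂=54.471, s₂=4.502, n₂=17
s_p² = [13·4.986² + 16·4.502²]/29 = 22.3258
SE = √(s_p²·(1/14+1/17)) = 1.7053
t = (36.357−54.471)/1.7053 = -10.6220
df = 29
p-value (one-sided, H₁ less) = 0.00000
At α=0.1: p < α → reject H₀

reject H₀: yes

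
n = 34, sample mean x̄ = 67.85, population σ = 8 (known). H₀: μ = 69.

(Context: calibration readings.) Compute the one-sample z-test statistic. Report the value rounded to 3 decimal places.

SE = σ/√n = 8/√34 = 1.3720
z = (x̄−μ₀)/SE = (67.85−69)/1.3720 = -0.8382

test statistic = -0.838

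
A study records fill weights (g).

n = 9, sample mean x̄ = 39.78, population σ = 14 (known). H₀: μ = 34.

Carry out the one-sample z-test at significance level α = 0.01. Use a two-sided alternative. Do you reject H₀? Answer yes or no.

reject H₀: no

SE = σ/√n = 14/√9 = 4.6667
z = (x̄−μ₀)/SE = (39.78−34)/4.6667 = 1.2386
p-value (two-sided) = 0.21550
At α=0.01: p ≥ α → fail to reject H₀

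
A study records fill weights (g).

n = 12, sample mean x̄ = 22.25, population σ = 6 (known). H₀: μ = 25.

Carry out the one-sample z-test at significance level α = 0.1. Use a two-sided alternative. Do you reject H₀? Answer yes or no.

SE = σ/√n = 6/√12 = 1.7321
z = (x̄−μ₀)/SE = (22.25−25)/1.7321 = -1.5877
p-value (two-sided) = 0.11235
At α=0.1: p ≥ α → fail to reject H₀

reject H₀: no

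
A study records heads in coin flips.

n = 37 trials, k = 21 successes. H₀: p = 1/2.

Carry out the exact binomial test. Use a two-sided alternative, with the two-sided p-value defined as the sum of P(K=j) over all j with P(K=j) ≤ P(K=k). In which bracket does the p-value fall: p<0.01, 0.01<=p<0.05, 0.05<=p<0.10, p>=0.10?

Exact binomial: n=37, k=21, p₀=1/2=0.5000
P(X=j) = C(n,j)·p₀^j·(1−p₀)^(n−j); p = Σ P(X=j) over j with P(X=j) ≤ P(X=21)
p-value (two-sided) = 0.51138
→ bracket: p>=0.10

p-value bracket: p>=0.10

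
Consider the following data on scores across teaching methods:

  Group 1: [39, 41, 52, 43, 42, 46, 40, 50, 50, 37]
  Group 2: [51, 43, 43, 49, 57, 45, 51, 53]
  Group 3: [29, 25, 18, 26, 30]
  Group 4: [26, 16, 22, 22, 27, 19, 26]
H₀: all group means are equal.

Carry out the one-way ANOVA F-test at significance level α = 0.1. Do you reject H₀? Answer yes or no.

Group means [44.00, 49.00, 25.60, 22.57], grand mean 37.267
SSB = Σnᵢ(x̄ᵢ−x̄)² = 3746.952; SSW = ΣΣ(x−x̄ᵢ)² = 608.914
MSB = 3746.952/3 = 1248.9841; MSW = 608.914/26 = 23.4198
F = MSB/MSW = 53.3303
df = (3, 26)
p-value (upper-tail) = 0.00000
At α=0.1: p < α → reject H₀

reject H₀: yes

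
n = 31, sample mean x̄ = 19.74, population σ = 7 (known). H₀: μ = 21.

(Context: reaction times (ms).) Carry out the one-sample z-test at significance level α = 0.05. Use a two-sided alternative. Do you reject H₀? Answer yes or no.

SE = σ/√n = 7/√31 = 1.2572
z = (x̄−μ₀)/SE = (19.74−21)/1.2572 = -1.0022
p-value (two-sided) = 0.31625
At α=0.05: p ≥ α → fail to reject H₀

reject H₀: no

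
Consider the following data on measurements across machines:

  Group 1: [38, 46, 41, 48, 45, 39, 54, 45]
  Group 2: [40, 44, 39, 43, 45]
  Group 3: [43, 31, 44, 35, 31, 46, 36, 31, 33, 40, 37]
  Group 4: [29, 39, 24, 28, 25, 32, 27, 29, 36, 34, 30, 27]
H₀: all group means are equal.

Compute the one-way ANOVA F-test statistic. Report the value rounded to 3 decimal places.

Group means [44.50, 42.20, 37.00, 30.00], grand mean 37.056
SSB = Σnᵢ(x̄ᵢ−x̄)² = 1173.089; SSW = ΣΣ(x−x̄ᵢ)² = 742.800
MSB = 1173.089/3 = 391.0296; MSW = 742.800/32 = 23.2125
F = MSB/MSW = 16.8456
df = (3, 32)

test statistic = 16.846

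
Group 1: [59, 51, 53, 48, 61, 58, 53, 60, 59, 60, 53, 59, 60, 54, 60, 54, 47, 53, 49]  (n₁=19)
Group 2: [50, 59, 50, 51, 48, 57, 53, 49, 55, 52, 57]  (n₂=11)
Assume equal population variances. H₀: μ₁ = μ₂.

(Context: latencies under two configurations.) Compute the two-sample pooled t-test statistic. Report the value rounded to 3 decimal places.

x̄₁=55.316, s₁=4.559, n₁=19
x̄₂=52.818, s₂=3.683, n₂=11
s_p² = [18·4.559² + 10·3.683²]/28 = 18.2051
SE = √(s_p²·(1/19+1/11)) = 1.6165
t = (55.316−52.818)/1.6165 = 1.5450
df = 28

test statistic = 1.545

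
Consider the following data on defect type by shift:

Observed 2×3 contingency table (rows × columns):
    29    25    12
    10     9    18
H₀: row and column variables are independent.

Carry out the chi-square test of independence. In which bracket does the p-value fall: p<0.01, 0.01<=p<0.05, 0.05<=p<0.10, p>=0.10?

p-value bracket: p<0.01

Row totals [66, 37], col totals [39, 34, 30], n=103
χ² = (29−24.99)²/24.99 + (25−21.79)²/21.79 + (12−19.22)²/19.22 + (10−14.01)²/14.01 + (9−12.21)²/12.21 + (18−10.78)²/10.78 = 10.6663
df = 2
p-value (upper-tail) = 0.00483
→ bracket: p<0.01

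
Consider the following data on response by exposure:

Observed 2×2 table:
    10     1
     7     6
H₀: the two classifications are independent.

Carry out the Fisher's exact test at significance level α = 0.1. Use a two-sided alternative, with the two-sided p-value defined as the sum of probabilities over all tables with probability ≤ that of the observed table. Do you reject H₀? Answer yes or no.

reject H₀: yes

Margins: r₁=11, r₂=13, c₁=17, c₂=7, n=24
p_obs = C(11,10)·C(13,7)/C(24,17); sum pmf over tables with pmf ≤ p_obs
p-value (two-sided) = 0.07780
At α=0.1: p < α → reject H₀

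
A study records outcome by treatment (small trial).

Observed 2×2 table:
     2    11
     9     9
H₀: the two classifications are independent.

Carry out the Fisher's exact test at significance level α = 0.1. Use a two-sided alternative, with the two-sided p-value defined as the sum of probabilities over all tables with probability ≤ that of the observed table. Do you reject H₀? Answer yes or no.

Margins: r₁=13, r₂=18, c₁=11, c₂=20, n=31
p_obs = C(13,2)·C(18,9)/C(31,11); sum pmf over tables with pmf ≤ p_obs
p-value (two-sided) = 0.06564
At α=0.1: p < α → reject H₀

reject H₀: yes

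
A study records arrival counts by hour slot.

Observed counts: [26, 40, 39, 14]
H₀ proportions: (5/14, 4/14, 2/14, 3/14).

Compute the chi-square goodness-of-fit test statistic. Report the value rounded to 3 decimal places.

n = 119; E_i = n·p_i = [42.50, 34.00, 17.00, 25.50]
χ² = (26−42.50)²/42.50 + (40−34.00)²/34.00 + (39−17.00)²/17.00 + (14−25.50)²/25.50 = 41.1216
df = 3

test statistic = 41.122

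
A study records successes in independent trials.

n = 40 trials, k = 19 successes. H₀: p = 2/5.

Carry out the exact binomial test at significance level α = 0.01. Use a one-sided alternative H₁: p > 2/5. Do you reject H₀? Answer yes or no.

reject H₀: no

Exact binomial: n=40, k=19, p₀=2/5=0.4000
P(X≥19) from Σ C(n,i)·p₀^i·(1−p₀)^(n−i)
p-value (one-sided, H₁ greater) = 0.20893
At α=0.01: p ≥ α → fail to reject H₀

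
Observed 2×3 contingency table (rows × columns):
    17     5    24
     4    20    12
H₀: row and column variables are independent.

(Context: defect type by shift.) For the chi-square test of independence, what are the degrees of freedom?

degrees of freedom = 2

df = (r−1)(c−1) = (2−1)·(3−1) = 2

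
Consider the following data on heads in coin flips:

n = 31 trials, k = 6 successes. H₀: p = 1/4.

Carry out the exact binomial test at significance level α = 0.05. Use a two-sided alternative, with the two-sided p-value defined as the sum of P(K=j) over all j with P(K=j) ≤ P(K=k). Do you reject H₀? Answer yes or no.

reject H₀: no

Exact binomial: n=31, k=6, p₀=1/4=0.2500
P(X=j) = C(n,j)·p₀^j·(1−p₀)^(n−j); p = Σ P(X=j) over j with P(X=j) ≤ P(X=6)
p-value (two-sided) = 0.54074
At α=0.05: p ≥ α → fail to reject H₀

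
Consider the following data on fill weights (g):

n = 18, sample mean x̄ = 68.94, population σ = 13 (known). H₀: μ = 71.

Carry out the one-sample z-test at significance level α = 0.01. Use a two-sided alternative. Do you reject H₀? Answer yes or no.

SE = σ/√n = 13/√18 = 3.0641
z = (x̄−μ₀)/SE = (68.94−71)/3.0641 = -0.6723
p-value (two-sided) = 0.50140
At α=0.01: p ≥ α → fail to reject H₀

reject H₀: no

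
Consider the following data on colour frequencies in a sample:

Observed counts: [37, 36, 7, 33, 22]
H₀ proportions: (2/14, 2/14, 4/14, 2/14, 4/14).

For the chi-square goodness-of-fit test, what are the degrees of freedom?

df = k − 1 = 5 − 1 = 4

degrees of freedom = 4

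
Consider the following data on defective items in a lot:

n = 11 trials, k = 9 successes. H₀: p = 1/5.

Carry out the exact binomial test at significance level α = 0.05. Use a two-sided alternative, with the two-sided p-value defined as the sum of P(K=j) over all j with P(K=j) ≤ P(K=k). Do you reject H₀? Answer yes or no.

reject H₀: yes

Exact binomial: n=11, k=9, p₀=1/5=0.2000
P(X=j) = C(n,j)·p₀^j·(1−p₀)^(n−j); p = Σ P(X=j) over j with P(X=j) ≤ P(X=9)
p-value (two-sided) = 0.00002
At α=0.05: p < α → reject H₀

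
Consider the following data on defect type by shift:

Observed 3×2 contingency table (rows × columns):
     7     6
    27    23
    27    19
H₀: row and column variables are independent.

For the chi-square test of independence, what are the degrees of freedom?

df = (r−1)(c−1) = (3−1)·(2−1) = 2

degrees of freedom = 2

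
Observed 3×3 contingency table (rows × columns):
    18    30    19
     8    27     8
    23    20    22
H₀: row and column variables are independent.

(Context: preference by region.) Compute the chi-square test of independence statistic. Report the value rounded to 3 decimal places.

Row totals [67, 43, 65], col totals [49, 77, 49], n=175
χ² = (18−18.76)²/18.76 + (30−29.48)²/29.48 + (19−18.76)²/18.76 + (8−12.04)²/12.04 + (27−18.92)²/18.92 + (8−12.04)²/12.04 + (23−18.20)²/18.20 + (20−28.60)²/28.60 + (22−18.20)²/18.20 = 10.8503
df = 4

test statistic = 10.850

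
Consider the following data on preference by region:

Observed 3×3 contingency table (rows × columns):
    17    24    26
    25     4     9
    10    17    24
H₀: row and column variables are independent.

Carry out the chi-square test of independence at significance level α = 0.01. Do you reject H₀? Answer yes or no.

reject H₀: yes

Row totals [67, 38, 51], col totals [52, 45, 59], n=156
χ² = (17−22.33)²/22.33 + (24−19.33)²/19.33 + (26−25.34)²/25.34 + (25−12.67)²/12.67 + (4−10.96)²/10.96 + (9−14.37)²/14.37 + (10−17.00)²/17.00 + (17−14.71)²/14.71 + (24−19.29)²/19.29 = 25.2477
df = 4
p-value (upper-tail) = 0.00004
At α=0.01: p < α → reject H₀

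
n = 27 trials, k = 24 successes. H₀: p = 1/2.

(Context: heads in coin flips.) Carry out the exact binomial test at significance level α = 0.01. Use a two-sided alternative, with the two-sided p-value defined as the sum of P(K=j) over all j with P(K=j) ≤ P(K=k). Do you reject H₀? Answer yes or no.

reject H₀: yes

Exact binomial: n=27, k=24, p₀=1/2=0.5000
P(X=j) = C(n,j)·p₀^j·(1−p₀)^(n−j); p = Σ P(X=j) over j with P(X=j) ≤ P(X=24)
p-value (two-sided) = 0.00005
At α=0.01: p < α → reject H₀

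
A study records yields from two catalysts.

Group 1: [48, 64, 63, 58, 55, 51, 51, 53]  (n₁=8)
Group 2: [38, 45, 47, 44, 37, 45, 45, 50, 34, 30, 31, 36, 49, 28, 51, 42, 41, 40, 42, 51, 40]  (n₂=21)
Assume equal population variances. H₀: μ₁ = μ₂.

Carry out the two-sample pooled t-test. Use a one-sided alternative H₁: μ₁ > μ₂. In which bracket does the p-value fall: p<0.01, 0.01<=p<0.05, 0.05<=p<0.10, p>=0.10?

p-value bracket: p<0.01

x̄₁=55.375, s₁=5.829, n₁=8
x̄₂=41.238, s₂=6.818, n₂=21
s_p² = [7·5.829² + 20·6.818²]/27 = 43.2476
SE = √(s_p²·(1/8+1/21)) = 2.7323
t = (55.375−41.238)/2.7323 = 5.1740
df = 27
p-value (one-sided, H₁ greater) = 0.00001
→ bracket: p<0.01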